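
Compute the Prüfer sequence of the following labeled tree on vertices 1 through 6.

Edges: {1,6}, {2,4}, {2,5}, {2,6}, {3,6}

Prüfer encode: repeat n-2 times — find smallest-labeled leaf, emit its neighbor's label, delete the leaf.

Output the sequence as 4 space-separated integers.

Step 1: leaves = {1,3,4,5}. Remove smallest leaf 1, emit neighbor 6.
Step 2: leaves = {3,4,5}. Remove smallest leaf 3, emit neighbor 6.
Step 3: leaves = {4,5,6}. Remove smallest leaf 4, emit neighbor 2.
Step 4: leaves = {5,6}. Remove smallest leaf 5, emit neighbor 2.
Done: 2 vertices remain (2, 6). Sequence = [6 6 2 2]

Answer: 6 6 2 2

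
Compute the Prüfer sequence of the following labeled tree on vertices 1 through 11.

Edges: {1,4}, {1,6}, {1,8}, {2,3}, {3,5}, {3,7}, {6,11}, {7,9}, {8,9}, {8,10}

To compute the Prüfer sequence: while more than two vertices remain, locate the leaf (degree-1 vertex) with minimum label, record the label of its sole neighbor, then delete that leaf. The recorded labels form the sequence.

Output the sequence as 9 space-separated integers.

Answer: 3 1 3 7 9 8 8 1 6

Derivation:
Step 1: leaves = {2,4,5,10,11}. Remove smallest leaf 2, emit neighbor 3.
Step 2: leaves = {4,5,10,11}. Remove smallest leaf 4, emit neighbor 1.
Step 3: leaves = {5,10,11}. Remove smallest leaf 5, emit neighbor 3.
Step 4: leaves = {3,10,11}. Remove smallest leaf 3, emit neighbor 7.
Step 5: leaves = {7,10,11}. Remove smallest leaf 7, emit neighbor 9.
Step 6: leaves = {9,10,11}. Remove smallest leaf 9, emit neighbor 8.
Step 7: leaves = {10,11}. Remove smallest leaf 10, emit neighbor 8.
Step 8: leaves = {8,11}. Remove smallest leaf 8, emit neighbor 1.
Step 9: leaves = {1,11}. Remove smallest leaf 1, emit neighbor 6.
Done: 2 vertices remain (6, 11). Sequence = [3 1 3 7 9 8 8 1 6]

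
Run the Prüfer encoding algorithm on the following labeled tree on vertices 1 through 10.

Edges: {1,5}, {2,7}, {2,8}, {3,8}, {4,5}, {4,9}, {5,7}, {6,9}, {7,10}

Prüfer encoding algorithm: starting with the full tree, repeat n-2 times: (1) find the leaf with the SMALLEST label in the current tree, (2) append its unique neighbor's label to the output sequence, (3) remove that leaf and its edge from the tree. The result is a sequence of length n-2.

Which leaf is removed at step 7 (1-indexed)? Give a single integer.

Step 1: current leaves = {1,3,6,10}. Remove leaf 1 (neighbor: 5).
Step 2: current leaves = {3,6,10}. Remove leaf 3 (neighbor: 8).
Step 3: current leaves = {6,8,10}. Remove leaf 6 (neighbor: 9).
Step 4: current leaves = {8,9,10}. Remove leaf 8 (neighbor: 2).
Step 5: current leaves = {2,9,10}. Remove leaf 2 (neighbor: 7).
Step 6: current leaves = {9,10}. Remove leaf 9 (neighbor: 4).
Step 7: current leaves = {4,10}. Remove leaf 4 (neighbor: 5).

Answer: 4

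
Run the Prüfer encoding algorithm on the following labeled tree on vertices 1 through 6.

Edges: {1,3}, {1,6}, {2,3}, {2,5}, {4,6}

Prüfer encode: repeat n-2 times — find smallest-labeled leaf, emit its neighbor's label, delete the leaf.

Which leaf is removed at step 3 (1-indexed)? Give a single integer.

Step 1: current leaves = {4,5}. Remove leaf 4 (neighbor: 6).
Step 2: current leaves = {5,6}. Remove leaf 5 (neighbor: 2).
Step 3: current leaves = {2,6}. Remove leaf 2 (neighbor: 3).

Answer: 2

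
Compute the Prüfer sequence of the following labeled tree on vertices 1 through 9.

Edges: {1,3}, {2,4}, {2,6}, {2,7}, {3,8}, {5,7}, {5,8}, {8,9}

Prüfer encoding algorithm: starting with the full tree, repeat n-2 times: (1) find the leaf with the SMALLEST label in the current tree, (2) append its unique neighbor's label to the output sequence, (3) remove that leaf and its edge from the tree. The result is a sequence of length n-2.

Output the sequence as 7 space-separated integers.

Step 1: leaves = {1,4,6,9}. Remove smallest leaf 1, emit neighbor 3.
Step 2: leaves = {3,4,6,9}. Remove smallest leaf 3, emit neighbor 8.
Step 3: leaves = {4,6,9}. Remove smallest leaf 4, emit neighbor 2.
Step 4: leaves = {6,9}. Remove smallest leaf 6, emit neighbor 2.
Step 5: leaves = {2,9}. Remove smallest leaf 2, emit neighbor 7.
Step 6: leaves = {7,9}. Remove smallest leaf 7, emit neighbor 5.
Step 7: leaves = {5,9}. Remove smallest leaf 5, emit neighbor 8.
Done: 2 vertices remain (8, 9). Sequence = [3 8 2 2 7 5 8]

Answer: 3 8 2 2 7 5 8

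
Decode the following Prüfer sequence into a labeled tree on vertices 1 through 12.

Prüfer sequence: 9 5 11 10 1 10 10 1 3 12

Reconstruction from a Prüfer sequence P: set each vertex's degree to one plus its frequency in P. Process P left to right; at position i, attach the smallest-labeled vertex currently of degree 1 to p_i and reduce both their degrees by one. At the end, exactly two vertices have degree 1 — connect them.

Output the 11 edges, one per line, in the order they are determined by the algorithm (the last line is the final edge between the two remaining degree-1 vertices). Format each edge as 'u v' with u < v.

Initial degrees: {1:3, 2:1, 3:2, 4:1, 5:2, 6:1, 7:1, 8:1, 9:2, 10:4, 11:2, 12:2}
Step 1: smallest deg-1 vertex = 2, p_1 = 9. Add edge {2,9}. Now deg[2]=0, deg[9]=1.
Step 2: smallest deg-1 vertex = 4, p_2 = 5. Add edge {4,5}. Now deg[4]=0, deg[5]=1.
Step 3: smallest deg-1 vertex = 5, p_3 = 11. Add edge {5,11}. Now deg[5]=0, deg[11]=1.
Step 4: smallest deg-1 vertex = 6, p_4 = 10. Add edge {6,10}. Now deg[6]=0, deg[10]=3.
Step 5: smallest deg-1 vertex = 7, p_5 = 1. Add edge {1,7}. Now deg[7]=0, deg[1]=2.
Step 6: smallest deg-1 vertex = 8, p_6 = 10. Add edge {8,10}. Now deg[8]=0, deg[10]=2.
Step 7: smallest deg-1 vertex = 9, p_7 = 10. Add edge {9,10}. Now deg[9]=0, deg[10]=1.
Step 8: smallest deg-1 vertex = 10, p_8 = 1. Add edge {1,10}. Now deg[10]=0, deg[1]=1.
Step 9: smallest deg-1 vertex = 1, p_9 = 3. Add edge {1,3}. Now deg[1]=0, deg[3]=1.
Step 10: smallest deg-1 vertex = 3, p_10 = 12. Add edge {3,12}. Now deg[3]=0, deg[12]=1.
Final: two remaining deg-1 vertices are 11, 12. Add edge {11,12}.

Answer: 2 9
4 5
5 11
6 10
1 7
8 10
9 10
1 10
1 3
3 12
11 12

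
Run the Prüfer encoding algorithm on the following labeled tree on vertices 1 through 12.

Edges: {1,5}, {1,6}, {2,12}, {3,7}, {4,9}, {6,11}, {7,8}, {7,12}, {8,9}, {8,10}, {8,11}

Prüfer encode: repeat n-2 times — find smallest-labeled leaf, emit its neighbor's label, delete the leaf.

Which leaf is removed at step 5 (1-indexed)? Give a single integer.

Step 1: current leaves = {2,3,4,5,10}. Remove leaf 2 (neighbor: 12).
Step 2: current leaves = {3,4,5,10,12}. Remove leaf 3 (neighbor: 7).
Step 3: current leaves = {4,5,10,12}. Remove leaf 4 (neighbor: 9).
Step 4: current leaves = {5,9,10,12}. Remove leaf 5 (neighbor: 1).
Step 5: current leaves = {1,9,10,12}. Remove leaf 1 (neighbor: 6).

Answer: 1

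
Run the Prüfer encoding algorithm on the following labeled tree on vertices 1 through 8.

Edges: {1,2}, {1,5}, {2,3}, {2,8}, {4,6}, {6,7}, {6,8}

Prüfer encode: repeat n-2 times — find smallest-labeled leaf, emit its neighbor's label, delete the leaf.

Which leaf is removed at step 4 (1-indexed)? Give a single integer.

Step 1: current leaves = {3,4,5,7}. Remove leaf 3 (neighbor: 2).
Step 2: current leaves = {4,5,7}. Remove leaf 4 (neighbor: 6).
Step 3: current leaves = {5,7}. Remove leaf 5 (neighbor: 1).
Step 4: current leaves = {1,7}. Remove leaf 1 (neighbor: 2).

Answer: 1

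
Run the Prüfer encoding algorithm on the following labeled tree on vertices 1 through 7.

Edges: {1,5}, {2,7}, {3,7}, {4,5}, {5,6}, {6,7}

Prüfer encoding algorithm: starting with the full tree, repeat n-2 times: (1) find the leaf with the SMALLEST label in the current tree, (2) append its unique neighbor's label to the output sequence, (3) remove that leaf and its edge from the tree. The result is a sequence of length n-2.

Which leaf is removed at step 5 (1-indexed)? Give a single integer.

Step 1: current leaves = {1,2,3,4}. Remove leaf 1 (neighbor: 5).
Step 2: current leaves = {2,3,4}. Remove leaf 2 (neighbor: 7).
Step 3: current leaves = {3,4}. Remove leaf 3 (neighbor: 7).
Step 4: current leaves = {4,7}. Remove leaf 4 (neighbor: 5).
Step 5: current leaves = {5,7}. Remove leaf 5 (neighbor: 6).

Answer: 5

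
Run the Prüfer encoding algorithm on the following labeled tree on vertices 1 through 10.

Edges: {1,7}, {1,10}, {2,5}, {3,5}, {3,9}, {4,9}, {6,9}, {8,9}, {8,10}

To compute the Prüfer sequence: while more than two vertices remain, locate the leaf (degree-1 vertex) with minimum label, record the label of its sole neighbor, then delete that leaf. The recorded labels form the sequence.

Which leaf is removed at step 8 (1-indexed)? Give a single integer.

Step 1: current leaves = {2,4,6,7}. Remove leaf 2 (neighbor: 5).
Step 2: current leaves = {4,5,6,7}. Remove leaf 4 (neighbor: 9).
Step 3: current leaves = {5,6,7}. Remove leaf 5 (neighbor: 3).
Step 4: current leaves = {3,6,7}. Remove leaf 3 (neighbor: 9).
Step 5: current leaves = {6,7}. Remove leaf 6 (neighbor: 9).
Step 6: current leaves = {7,9}. Remove leaf 7 (neighbor: 1).
Step 7: current leaves = {1,9}. Remove leaf 1 (neighbor: 10).
Step 8: current leaves = {9,10}. Remove leaf 9 (neighbor: 8).

Answer: 9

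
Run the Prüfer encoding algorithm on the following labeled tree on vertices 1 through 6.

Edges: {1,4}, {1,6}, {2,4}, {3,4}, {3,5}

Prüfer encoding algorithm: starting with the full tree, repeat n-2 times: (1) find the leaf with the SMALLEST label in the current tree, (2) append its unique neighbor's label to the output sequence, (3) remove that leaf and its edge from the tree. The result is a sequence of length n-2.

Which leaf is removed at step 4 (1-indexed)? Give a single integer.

Answer: 4

Derivation:
Step 1: current leaves = {2,5,6}. Remove leaf 2 (neighbor: 4).
Step 2: current leaves = {5,6}. Remove leaf 5 (neighbor: 3).
Step 3: current leaves = {3,6}. Remove leaf 3 (neighbor: 4).
Step 4: current leaves = {4,6}. Remove leaf 4 (neighbor: 1).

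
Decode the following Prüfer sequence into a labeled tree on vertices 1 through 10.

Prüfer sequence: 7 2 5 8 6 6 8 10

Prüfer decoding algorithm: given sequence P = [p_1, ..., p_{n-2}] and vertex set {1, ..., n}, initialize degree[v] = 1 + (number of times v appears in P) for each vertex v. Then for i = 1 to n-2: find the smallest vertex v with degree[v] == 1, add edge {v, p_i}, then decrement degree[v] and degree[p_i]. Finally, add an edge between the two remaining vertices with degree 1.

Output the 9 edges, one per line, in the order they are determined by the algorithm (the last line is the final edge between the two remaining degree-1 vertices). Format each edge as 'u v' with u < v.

Answer: 1 7
2 3
2 5
4 8
5 6
6 7
6 8
8 10
9 10

Derivation:
Initial degrees: {1:1, 2:2, 3:1, 4:1, 5:2, 6:3, 7:2, 8:3, 9:1, 10:2}
Step 1: smallest deg-1 vertex = 1, p_1 = 7. Add edge {1,7}. Now deg[1]=0, deg[7]=1.
Step 2: smallest deg-1 vertex = 3, p_2 = 2. Add edge {2,3}. Now deg[3]=0, deg[2]=1.
Step 3: smallest deg-1 vertex = 2, p_3 = 5. Add edge {2,5}. Now deg[2]=0, deg[5]=1.
Step 4: smallest deg-1 vertex = 4, p_4 = 8. Add edge {4,8}. Now deg[4]=0, deg[8]=2.
Step 5: smallest deg-1 vertex = 5, p_5 = 6. Add edge {5,6}. Now deg[5]=0, deg[6]=2.
Step 6: smallest deg-1 vertex = 7, p_6 = 6. Add edge {6,7}. Now deg[7]=0, deg[6]=1.
Step 7: smallest deg-1 vertex = 6, p_7 = 8. Add edge {6,8}. Now deg[6]=0, deg[8]=1.
Step 8: smallest deg-1 vertex = 8, p_8 = 10. Add edge {8,10}. Now deg[8]=0, deg[10]=1.
Final: two remaining deg-1 vertices are 9, 10. Add edge {9,10}.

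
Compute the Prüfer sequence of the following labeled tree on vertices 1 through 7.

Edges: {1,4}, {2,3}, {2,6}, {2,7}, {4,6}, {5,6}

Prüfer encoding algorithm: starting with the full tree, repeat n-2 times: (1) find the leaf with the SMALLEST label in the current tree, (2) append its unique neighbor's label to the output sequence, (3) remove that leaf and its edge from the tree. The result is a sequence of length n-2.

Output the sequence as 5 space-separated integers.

Answer: 4 2 6 6 2

Derivation:
Step 1: leaves = {1,3,5,7}. Remove smallest leaf 1, emit neighbor 4.
Step 2: leaves = {3,4,5,7}. Remove smallest leaf 3, emit neighbor 2.
Step 3: leaves = {4,5,7}. Remove smallest leaf 4, emit neighbor 6.
Step 4: leaves = {5,7}. Remove smallest leaf 5, emit neighbor 6.
Step 5: leaves = {6,7}. Remove smallest leaf 6, emit neighbor 2.
Done: 2 vertices remain (2, 7). Sequence = [4 2 6 6 2]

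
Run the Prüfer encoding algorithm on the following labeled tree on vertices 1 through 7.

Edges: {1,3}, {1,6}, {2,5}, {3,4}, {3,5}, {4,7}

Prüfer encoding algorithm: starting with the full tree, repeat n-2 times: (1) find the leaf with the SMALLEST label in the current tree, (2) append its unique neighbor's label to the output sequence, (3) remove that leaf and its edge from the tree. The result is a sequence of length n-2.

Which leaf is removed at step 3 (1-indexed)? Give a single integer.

Answer: 6

Derivation:
Step 1: current leaves = {2,6,7}. Remove leaf 2 (neighbor: 5).
Step 2: current leaves = {5,6,7}. Remove leaf 5 (neighbor: 3).
Step 3: current leaves = {6,7}. Remove leaf 6 (neighbor: 1).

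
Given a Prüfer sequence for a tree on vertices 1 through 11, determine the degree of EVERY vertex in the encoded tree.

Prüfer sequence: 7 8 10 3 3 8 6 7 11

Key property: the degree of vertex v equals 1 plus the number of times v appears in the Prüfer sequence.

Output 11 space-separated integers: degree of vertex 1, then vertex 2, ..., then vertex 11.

Answer: 1 1 3 1 1 2 3 3 1 2 2

Derivation:
p_1 = 7: count[7] becomes 1
p_2 = 8: count[8] becomes 1
p_3 = 10: count[10] becomes 1
p_4 = 3: count[3] becomes 1
p_5 = 3: count[3] becomes 2
p_6 = 8: count[8] becomes 2
p_7 = 6: count[6] becomes 1
p_8 = 7: count[7] becomes 2
p_9 = 11: count[11] becomes 1
Degrees (1 + count): deg[1]=1+0=1, deg[2]=1+0=1, deg[3]=1+2=3, deg[4]=1+0=1, deg[5]=1+0=1, deg[6]=1+1=2, deg[7]=1+2=3, deg[8]=1+2=3, deg[9]=1+0=1, deg[10]=1+1=2, deg[11]=1+1=2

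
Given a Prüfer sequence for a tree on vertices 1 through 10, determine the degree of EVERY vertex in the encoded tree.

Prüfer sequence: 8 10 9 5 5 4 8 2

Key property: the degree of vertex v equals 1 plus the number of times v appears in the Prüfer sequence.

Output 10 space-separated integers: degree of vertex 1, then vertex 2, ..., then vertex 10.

p_1 = 8: count[8] becomes 1
p_2 = 10: count[10] becomes 1
p_3 = 9: count[9] becomes 1
p_4 = 5: count[5] becomes 1
p_5 = 5: count[5] becomes 2
p_6 = 4: count[4] becomes 1
p_7 = 8: count[8] becomes 2
p_8 = 2: count[2] becomes 1
Degrees (1 + count): deg[1]=1+0=1, deg[2]=1+1=2, deg[3]=1+0=1, deg[4]=1+1=2, deg[5]=1+2=3, deg[6]=1+0=1, deg[7]=1+0=1, deg[8]=1+2=3, deg[9]=1+1=2, deg[10]=1+1=2

Answer: 1 2 1 2 3 1 1 3 2 2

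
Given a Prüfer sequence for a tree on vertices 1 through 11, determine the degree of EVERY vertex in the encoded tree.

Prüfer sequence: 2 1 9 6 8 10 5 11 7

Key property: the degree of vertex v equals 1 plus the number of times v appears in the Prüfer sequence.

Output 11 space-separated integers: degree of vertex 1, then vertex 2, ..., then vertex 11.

Answer: 2 2 1 1 2 2 2 2 2 2 2

Derivation:
p_1 = 2: count[2] becomes 1
p_2 = 1: count[1] becomes 1
p_3 = 9: count[9] becomes 1
p_4 = 6: count[6] becomes 1
p_5 = 8: count[8] becomes 1
p_6 = 10: count[10] becomes 1
p_7 = 5: count[5] becomes 1
p_8 = 11: count[11] becomes 1
p_9 = 7: count[7] becomes 1
Degrees (1 + count): deg[1]=1+1=2, deg[2]=1+1=2, deg[3]=1+0=1, deg[4]=1+0=1, deg[5]=1+1=2, deg[6]=1+1=2, deg[7]=1+1=2, deg[8]=1+1=2, deg[9]=1+1=2, deg[10]=1+1=2, deg[11]=1+1=2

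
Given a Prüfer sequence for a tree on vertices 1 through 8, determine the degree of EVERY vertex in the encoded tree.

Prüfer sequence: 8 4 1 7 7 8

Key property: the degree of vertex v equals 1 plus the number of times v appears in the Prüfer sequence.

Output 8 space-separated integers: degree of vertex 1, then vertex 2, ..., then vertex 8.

p_1 = 8: count[8] becomes 1
p_2 = 4: count[4] becomes 1
p_3 = 1: count[1] becomes 1
p_4 = 7: count[7] becomes 1
p_5 = 7: count[7] becomes 2
p_6 = 8: count[8] becomes 2
Degrees (1 + count): deg[1]=1+1=2, deg[2]=1+0=1, deg[3]=1+0=1, deg[4]=1+1=2, deg[5]=1+0=1, deg[6]=1+0=1, deg[7]=1+2=3, deg[8]=1+2=3

Answer: 2 1 1 2 1 1 3 3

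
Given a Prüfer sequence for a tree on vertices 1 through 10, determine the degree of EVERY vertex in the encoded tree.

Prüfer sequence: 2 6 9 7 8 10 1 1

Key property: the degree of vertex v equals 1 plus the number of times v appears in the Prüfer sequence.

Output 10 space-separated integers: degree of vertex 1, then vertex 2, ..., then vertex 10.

p_1 = 2: count[2] becomes 1
p_2 = 6: count[6] becomes 1
p_3 = 9: count[9] becomes 1
p_4 = 7: count[7] becomes 1
p_5 = 8: count[8] becomes 1
p_6 = 10: count[10] becomes 1
p_7 = 1: count[1] becomes 1
p_8 = 1: count[1] becomes 2
Degrees (1 + count): deg[1]=1+2=3, deg[2]=1+1=2, deg[3]=1+0=1, deg[4]=1+0=1, deg[5]=1+0=1, deg[6]=1+1=2, deg[7]=1+1=2, deg[8]=1+1=2, deg[9]=1+1=2, deg[10]=1+1=2

Answer: 3 2 1 1 1 2 2 2 2 2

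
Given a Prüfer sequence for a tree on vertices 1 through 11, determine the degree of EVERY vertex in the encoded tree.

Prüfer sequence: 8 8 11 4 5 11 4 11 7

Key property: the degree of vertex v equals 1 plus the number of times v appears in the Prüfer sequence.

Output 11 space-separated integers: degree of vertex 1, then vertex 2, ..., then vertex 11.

p_1 = 8: count[8] becomes 1
p_2 = 8: count[8] becomes 2
p_3 = 11: count[11] becomes 1
p_4 = 4: count[4] becomes 1
p_5 = 5: count[5] becomes 1
p_6 = 11: count[11] becomes 2
p_7 = 4: count[4] becomes 2
p_8 = 11: count[11] becomes 3
p_9 = 7: count[7] becomes 1
Degrees (1 + count): deg[1]=1+0=1, deg[2]=1+0=1, deg[3]=1+0=1, deg[4]=1+2=3, deg[5]=1+1=2, deg[6]=1+0=1, deg[7]=1+1=2, deg[8]=1+2=3, deg[9]=1+0=1, deg[10]=1+0=1, deg[11]=1+3=4

Answer: 1 1 1 3 2 1 2 3 1 1 4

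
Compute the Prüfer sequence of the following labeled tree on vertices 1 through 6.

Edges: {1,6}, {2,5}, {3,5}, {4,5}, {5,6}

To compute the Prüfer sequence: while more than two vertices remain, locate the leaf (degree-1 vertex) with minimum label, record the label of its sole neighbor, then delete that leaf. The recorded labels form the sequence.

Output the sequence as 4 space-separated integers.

Step 1: leaves = {1,2,3,4}. Remove smallest leaf 1, emit neighbor 6.
Step 2: leaves = {2,3,4,6}. Remove smallest leaf 2, emit neighbor 5.
Step 3: leaves = {3,4,6}. Remove smallest leaf 3, emit neighbor 5.
Step 4: leaves = {4,6}. Remove smallest leaf 4, emit neighbor 5.
Done: 2 vertices remain (5, 6). Sequence = [6 5 5 5]

Answer: 6 5 5 5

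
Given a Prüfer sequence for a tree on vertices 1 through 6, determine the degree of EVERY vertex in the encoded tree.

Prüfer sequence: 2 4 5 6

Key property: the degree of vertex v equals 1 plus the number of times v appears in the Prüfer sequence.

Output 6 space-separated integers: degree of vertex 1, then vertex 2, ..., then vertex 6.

p_1 = 2: count[2] becomes 1
p_2 = 4: count[4] becomes 1
p_3 = 5: count[5] becomes 1
p_4 = 6: count[6] becomes 1
Degrees (1 + count): deg[1]=1+0=1, deg[2]=1+1=2, deg[3]=1+0=1, deg[4]=1+1=2, deg[5]=1+1=2, deg[6]=1+1=2

Answer: 1 2 1 2 2 2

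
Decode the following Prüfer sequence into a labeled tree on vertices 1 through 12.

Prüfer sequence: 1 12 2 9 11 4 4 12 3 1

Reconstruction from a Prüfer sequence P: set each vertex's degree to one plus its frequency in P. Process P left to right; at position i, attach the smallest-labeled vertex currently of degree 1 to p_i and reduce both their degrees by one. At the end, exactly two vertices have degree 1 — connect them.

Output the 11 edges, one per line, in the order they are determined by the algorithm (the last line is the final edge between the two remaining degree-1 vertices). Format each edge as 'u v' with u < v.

Initial degrees: {1:3, 2:2, 3:2, 4:3, 5:1, 6:1, 7:1, 8:1, 9:2, 10:1, 11:2, 12:3}
Step 1: smallest deg-1 vertex = 5, p_1 = 1. Add edge {1,5}. Now deg[5]=0, deg[1]=2.
Step 2: smallest deg-1 vertex = 6, p_2 = 12. Add edge {6,12}. Now deg[6]=0, deg[12]=2.
Step 3: smallest deg-1 vertex = 7, p_3 = 2. Add edge {2,7}. Now deg[7]=0, deg[2]=1.
Step 4: smallest deg-1 vertex = 2, p_4 = 9. Add edge {2,9}. Now deg[2]=0, deg[9]=1.
Step 5: smallest deg-1 vertex = 8, p_5 = 11. Add edge {8,11}. Now deg[8]=0, deg[11]=1.
Step 6: smallest deg-1 vertex = 9, p_6 = 4. Add edge {4,9}. Now deg[9]=0, deg[4]=2.
Step 7: smallest deg-1 vertex = 10, p_7 = 4. Add edge {4,10}. Now deg[10]=0, deg[4]=1.
Step 8: smallest deg-1 vertex = 4, p_8 = 12. Add edge {4,12}. Now deg[4]=0, deg[12]=1.
Step 9: smallest deg-1 vertex = 11, p_9 = 3. Add edge {3,11}. Now deg[11]=0, deg[3]=1.
Step 10: smallest deg-1 vertex = 3, p_10 = 1. Add edge {1,3}. Now deg[3]=0, deg[1]=1.
Final: two remaining deg-1 vertices are 1, 12. Add edge {1,12}.

Answer: 1 5
6 12
2 7
2 9
8 11
4 9
4 10
4 12
3 11
1 3
1 12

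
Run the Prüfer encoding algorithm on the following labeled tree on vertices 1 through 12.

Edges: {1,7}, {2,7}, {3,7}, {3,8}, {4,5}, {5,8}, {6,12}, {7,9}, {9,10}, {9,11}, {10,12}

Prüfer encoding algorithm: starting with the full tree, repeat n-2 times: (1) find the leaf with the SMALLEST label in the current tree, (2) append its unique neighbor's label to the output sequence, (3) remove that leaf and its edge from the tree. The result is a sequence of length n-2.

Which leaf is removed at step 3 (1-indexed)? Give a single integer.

Step 1: current leaves = {1,2,4,6,11}. Remove leaf 1 (neighbor: 7).
Step 2: current leaves = {2,4,6,11}. Remove leaf 2 (neighbor: 7).
Step 3: current leaves = {4,6,11}. Remove leaf 4 (neighbor: 5).

Answer: 4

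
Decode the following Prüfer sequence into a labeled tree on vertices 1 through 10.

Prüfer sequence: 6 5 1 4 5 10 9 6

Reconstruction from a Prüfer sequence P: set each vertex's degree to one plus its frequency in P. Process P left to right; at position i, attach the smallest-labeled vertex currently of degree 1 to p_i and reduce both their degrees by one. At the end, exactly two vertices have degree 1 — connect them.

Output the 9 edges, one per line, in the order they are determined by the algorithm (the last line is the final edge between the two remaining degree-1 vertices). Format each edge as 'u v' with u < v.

Initial degrees: {1:2, 2:1, 3:1, 4:2, 5:3, 6:3, 7:1, 8:1, 9:2, 10:2}
Step 1: smallest deg-1 vertex = 2, p_1 = 6. Add edge {2,6}. Now deg[2]=0, deg[6]=2.
Step 2: smallest deg-1 vertex = 3, p_2 = 5. Add edge {3,5}. Now deg[3]=0, deg[5]=2.
Step 3: smallest deg-1 vertex = 7, p_3 = 1. Add edge {1,7}. Now deg[7]=0, deg[1]=1.
Step 4: smallest deg-1 vertex = 1, p_4 = 4. Add edge {1,4}. Now deg[1]=0, deg[4]=1.
Step 5: smallest deg-1 vertex = 4, p_5 = 5. Add edge {4,5}. Now deg[4]=0, deg[5]=1.
Step 6: smallest deg-1 vertex = 5, p_6 = 10. Add edge {5,10}. Now deg[5]=0, deg[10]=1.
Step 7: smallest deg-1 vertex = 8, p_7 = 9. Add edge {8,9}. Now deg[8]=0, deg[9]=1.
Step 8: smallest deg-1 vertex = 9, p_8 = 6. Add edge {6,9}. Now deg[9]=0, deg[6]=1.
Final: two remaining deg-1 vertices are 6, 10. Add edge {6,10}.

Answer: 2 6
3 5
1 7
1 4
4 5
5 10
8 9
6 9
6 10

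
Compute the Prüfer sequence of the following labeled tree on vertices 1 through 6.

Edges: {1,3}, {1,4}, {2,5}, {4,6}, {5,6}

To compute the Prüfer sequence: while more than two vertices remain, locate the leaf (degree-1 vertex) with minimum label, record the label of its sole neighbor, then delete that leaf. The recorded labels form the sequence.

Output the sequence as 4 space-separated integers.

Answer: 5 1 4 6

Derivation:
Step 1: leaves = {2,3}. Remove smallest leaf 2, emit neighbor 5.
Step 2: leaves = {3,5}. Remove smallest leaf 3, emit neighbor 1.
Step 3: leaves = {1,5}. Remove smallest leaf 1, emit neighbor 4.
Step 4: leaves = {4,5}. Remove smallest leaf 4, emit neighbor 6.
Done: 2 vertices remain (5, 6). Sequence = [5 1 4 6]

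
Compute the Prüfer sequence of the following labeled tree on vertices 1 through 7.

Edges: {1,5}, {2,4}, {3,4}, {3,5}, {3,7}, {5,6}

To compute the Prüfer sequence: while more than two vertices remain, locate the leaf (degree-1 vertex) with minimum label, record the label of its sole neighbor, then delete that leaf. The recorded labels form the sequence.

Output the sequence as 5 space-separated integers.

Step 1: leaves = {1,2,6,7}. Remove smallest leaf 1, emit neighbor 5.
Step 2: leaves = {2,6,7}. Remove smallest leaf 2, emit neighbor 4.
Step 3: leaves = {4,6,7}. Remove smallest leaf 4, emit neighbor 3.
Step 4: leaves = {6,7}. Remove smallest leaf 6, emit neighbor 5.
Step 5: leaves = {5,7}. Remove smallest leaf 5, emit neighbor 3.
Done: 2 vertices remain (3, 7). Sequence = [5 4 3 5 3]

Answer: 5 4 3 5 3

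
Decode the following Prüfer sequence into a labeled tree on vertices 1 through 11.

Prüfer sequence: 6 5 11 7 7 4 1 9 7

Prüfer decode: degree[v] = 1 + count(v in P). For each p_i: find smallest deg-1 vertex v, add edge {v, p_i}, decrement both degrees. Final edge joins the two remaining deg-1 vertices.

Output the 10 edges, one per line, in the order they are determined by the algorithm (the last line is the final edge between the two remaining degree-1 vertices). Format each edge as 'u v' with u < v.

Initial degrees: {1:2, 2:1, 3:1, 4:2, 5:2, 6:2, 7:4, 8:1, 9:2, 10:1, 11:2}
Step 1: smallest deg-1 vertex = 2, p_1 = 6. Add edge {2,6}. Now deg[2]=0, deg[6]=1.
Step 2: smallest deg-1 vertex = 3, p_2 = 5. Add edge {3,5}. Now deg[3]=0, deg[5]=1.
Step 3: smallest deg-1 vertex = 5, p_3 = 11. Add edge {5,11}. Now deg[5]=0, deg[11]=1.
Step 4: smallest deg-1 vertex = 6, p_4 = 7. Add edge {6,7}. Now deg[6]=0, deg[7]=3.
Step 5: smallest deg-1 vertex = 8, p_5 = 7. Add edge {7,8}. Now deg[8]=0, deg[7]=2.
Step 6: smallest deg-1 vertex = 10, p_6 = 4. Add edge {4,10}. Now deg[10]=0, deg[4]=1.
Step 7: smallest deg-1 vertex = 4, p_7 = 1. Add edge {1,4}. Now deg[4]=0, deg[1]=1.
Step 8: smallest deg-1 vertex = 1, p_8 = 9. Add edge {1,9}. Now deg[1]=0, deg[9]=1.
Step 9: smallest deg-1 vertex = 9, p_9 = 7. Add edge {7,9}. Now deg[9]=0, deg[7]=1.
Final: two remaining deg-1 vertices are 7, 11. Add edge {7,11}.

Answer: 2 6
3 5
5 11
6 7
7 8
4 10
1 4
1 9
7 9
7 11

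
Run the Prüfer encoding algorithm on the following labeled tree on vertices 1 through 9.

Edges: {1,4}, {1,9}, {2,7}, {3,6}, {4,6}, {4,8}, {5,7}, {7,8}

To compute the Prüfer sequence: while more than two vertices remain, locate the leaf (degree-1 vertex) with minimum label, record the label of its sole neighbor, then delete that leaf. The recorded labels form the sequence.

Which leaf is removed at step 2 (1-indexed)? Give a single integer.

Answer: 3

Derivation:
Step 1: current leaves = {2,3,5,9}. Remove leaf 2 (neighbor: 7).
Step 2: current leaves = {3,5,9}. Remove leaf 3 (neighbor: 6).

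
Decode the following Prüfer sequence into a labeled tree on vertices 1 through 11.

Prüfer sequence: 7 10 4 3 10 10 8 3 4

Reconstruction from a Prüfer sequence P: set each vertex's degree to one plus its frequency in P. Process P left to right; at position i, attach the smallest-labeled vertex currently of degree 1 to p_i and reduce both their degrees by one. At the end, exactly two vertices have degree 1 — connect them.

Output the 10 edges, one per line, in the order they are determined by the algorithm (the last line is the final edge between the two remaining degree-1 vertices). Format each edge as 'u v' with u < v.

Answer: 1 7
2 10
4 5
3 6
7 10
9 10
8 10
3 8
3 4
4 11

Derivation:
Initial degrees: {1:1, 2:1, 3:3, 4:3, 5:1, 6:1, 7:2, 8:2, 9:1, 10:4, 11:1}
Step 1: smallest deg-1 vertex = 1, p_1 = 7. Add edge {1,7}. Now deg[1]=0, deg[7]=1.
Step 2: smallest deg-1 vertex = 2, p_2 = 10. Add edge {2,10}. Now deg[2]=0, deg[10]=3.
Step 3: smallest deg-1 vertex = 5, p_3 = 4. Add edge {4,5}. Now deg[5]=0, deg[4]=2.
Step 4: smallest deg-1 vertex = 6, p_4 = 3. Add edge {3,6}. Now deg[6]=0, deg[3]=2.
Step 5: smallest deg-1 vertex = 7, p_5 = 10. Add edge {7,10}. Now deg[7]=0, deg[10]=2.
Step 6: smallest deg-1 vertex = 9, p_6 = 10. Add edge {9,10}. Now deg[9]=0, deg[10]=1.
Step 7: smallest deg-1 vertex = 10, p_7 = 8. Add edge {8,10}. Now deg[10]=0, deg[8]=1.
Step 8: smallest deg-1 vertex = 8, p_8 = 3. Add edge {3,8}. Now deg[8]=0, deg[3]=1.
Step 9: smallest deg-1 vertex = 3, p_9 = 4. Add edge {3,4}. Now deg[3]=0, deg[4]=1.
Final: two remaining deg-1 vertices are 4, 11. Add edge {4,11}.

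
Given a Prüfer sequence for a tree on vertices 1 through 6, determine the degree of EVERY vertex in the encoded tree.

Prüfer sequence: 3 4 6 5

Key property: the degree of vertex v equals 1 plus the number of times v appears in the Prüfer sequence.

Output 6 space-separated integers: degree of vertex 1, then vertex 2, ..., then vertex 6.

Answer: 1 1 2 2 2 2

Derivation:
p_1 = 3: count[3] becomes 1
p_2 = 4: count[4] becomes 1
p_3 = 6: count[6] becomes 1
p_4 = 5: count[5] becomes 1
Degrees (1 + count): deg[1]=1+0=1, deg[2]=1+0=1, deg[3]=1+1=2, deg[4]=1+1=2, deg[5]=1+1=2, deg[6]=1+1=2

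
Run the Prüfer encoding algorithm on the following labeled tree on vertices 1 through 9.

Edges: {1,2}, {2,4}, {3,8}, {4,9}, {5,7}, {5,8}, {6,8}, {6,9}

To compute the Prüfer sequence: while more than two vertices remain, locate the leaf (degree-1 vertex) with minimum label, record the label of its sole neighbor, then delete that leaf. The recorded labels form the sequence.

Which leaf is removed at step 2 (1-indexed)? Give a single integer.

Step 1: current leaves = {1,3,7}. Remove leaf 1 (neighbor: 2).
Step 2: current leaves = {2,3,7}. Remove leaf 2 (neighbor: 4).

Answer: 2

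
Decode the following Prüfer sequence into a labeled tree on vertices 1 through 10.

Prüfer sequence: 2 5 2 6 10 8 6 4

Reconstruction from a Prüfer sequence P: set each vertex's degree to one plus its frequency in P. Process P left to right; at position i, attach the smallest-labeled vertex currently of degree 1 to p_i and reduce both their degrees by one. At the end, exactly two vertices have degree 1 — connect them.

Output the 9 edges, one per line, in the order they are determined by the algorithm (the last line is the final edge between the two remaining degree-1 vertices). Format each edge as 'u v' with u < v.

Answer: 1 2
3 5
2 5
2 6
7 10
8 9
6 8
4 6
4 10

Derivation:
Initial degrees: {1:1, 2:3, 3:1, 4:2, 5:2, 6:3, 7:1, 8:2, 9:1, 10:2}
Step 1: smallest deg-1 vertex = 1, p_1 = 2. Add edge {1,2}. Now deg[1]=0, deg[2]=2.
Step 2: smallest deg-1 vertex = 3, p_2 = 5. Add edge {3,5}. Now deg[3]=0, deg[5]=1.
Step 3: smallest deg-1 vertex = 5, p_3 = 2. Add edge {2,5}. Now deg[5]=0, deg[2]=1.
Step 4: smallest deg-1 vertex = 2, p_4 = 6. Add edge {2,6}. Now deg[2]=0, deg[6]=2.
Step 5: smallest deg-1 vertex = 7, p_5 = 10. Add edge {7,10}. Now deg[7]=0, deg[10]=1.
Step 6: smallest deg-1 vertex = 9, p_6 = 8. Add edge {8,9}. Now deg[9]=0, deg[8]=1.
Step 7: smallest deg-1 vertex = 8, p_7 = 6. Add edge {6,8}. Now deg[8]=0, deg[6]=1.
Step 8: smallest deg-1 vertex = 6, p_8 = 4. Add edge {4,6}. Now deg[6]=0, deg[4]=1.
Final: two remaining deg-1 vertices are 4, 10. Add edge {4,10}.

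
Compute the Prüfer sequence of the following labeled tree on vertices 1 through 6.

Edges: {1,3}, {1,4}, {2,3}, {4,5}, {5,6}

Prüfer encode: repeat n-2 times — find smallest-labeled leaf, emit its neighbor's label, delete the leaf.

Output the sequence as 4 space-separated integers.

Answer: 3 1 4 5

Derivation:
Step 1: leaves = {2,6}. Remove smallest leaf 2, emit neighbor 3.
Step 2: leaves = {3,6}. Remove smallest leaf 3, emit neighbor 1.
Step 3: leaves = {1,6}. Remove smallest leaf 1, emit neighbor 4.
Step 4: leaves = {4,6}. Remove smallest leaf 4, emit neighbor 5.
Done: 2 vertices remain (5, 6). Sequence = [3 1 4 5]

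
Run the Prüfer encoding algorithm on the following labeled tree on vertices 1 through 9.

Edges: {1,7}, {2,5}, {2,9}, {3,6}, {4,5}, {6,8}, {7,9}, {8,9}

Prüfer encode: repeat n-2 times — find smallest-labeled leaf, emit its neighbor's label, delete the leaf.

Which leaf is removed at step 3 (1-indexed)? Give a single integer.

Answer: 4

Derivation:
Step 1: current leaves = {1,3,4}. Remove leaf 1 (neighbor: 7).
Step 2: current leaves = {3,4,7}. Remove leaf 3 (neighbor: 6).
Step 3: current leaves = {4,6,7}. Remove leaf 4 (neighbor: 5).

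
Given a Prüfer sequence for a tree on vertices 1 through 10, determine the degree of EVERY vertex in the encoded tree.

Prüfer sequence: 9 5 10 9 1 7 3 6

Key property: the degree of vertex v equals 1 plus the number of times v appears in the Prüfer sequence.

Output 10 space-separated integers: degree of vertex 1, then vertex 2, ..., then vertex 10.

Answer: 2 1 2 1 2 2 2 1 3 2

Derivation:
p_1 = 9: count[9] becomes 1
p_2 = 5: count[5] becomes 1
p_3 = 10: count[10] becomes 1
p_4 = 9: count[9] becomes 2
p_5 = 1: count[1] becomes 1
p_6 = 7: count[7] becomes 1
p_7 = 3: count[3] becomes 1
p_8 = 6: count[6] becomes 1
Degrees (1 + count): deg[1]=1+1=2, deg[2]=1+0=1, deg[3]=1+1=2, deg[4]=1+0=1, deg[5]=1+1=2, deg[6]=1+1=2, deg[7]=1+1=2, deg[8]=1+0=1, deg[9]=1+2=3, deg[10]=1+1=2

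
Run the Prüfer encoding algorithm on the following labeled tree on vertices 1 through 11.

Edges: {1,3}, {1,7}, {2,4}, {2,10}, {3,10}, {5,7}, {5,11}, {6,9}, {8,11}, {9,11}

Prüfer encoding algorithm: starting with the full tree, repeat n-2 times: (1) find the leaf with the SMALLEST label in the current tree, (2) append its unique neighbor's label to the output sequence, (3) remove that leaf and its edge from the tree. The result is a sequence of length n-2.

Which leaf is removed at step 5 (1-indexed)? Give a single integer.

Answer: 9

Derivation:
Step 1: current leaves = {4,6,8}. Remove leaf 4 (neighbor: 2).
Step 2: current leaves = {2,6,8}. Remove leaf 2 (neighbor: 10).
Step 3: current leaves = {6,8,10}. Remove leaf 6 (neighbor: 9).
Step 4: current leaves = {8,9,10}. Remove leaf 8 (neighbor: 11).
Step 5: current leaves = {9,10}. Remove leaf 9 (neighbor: 11).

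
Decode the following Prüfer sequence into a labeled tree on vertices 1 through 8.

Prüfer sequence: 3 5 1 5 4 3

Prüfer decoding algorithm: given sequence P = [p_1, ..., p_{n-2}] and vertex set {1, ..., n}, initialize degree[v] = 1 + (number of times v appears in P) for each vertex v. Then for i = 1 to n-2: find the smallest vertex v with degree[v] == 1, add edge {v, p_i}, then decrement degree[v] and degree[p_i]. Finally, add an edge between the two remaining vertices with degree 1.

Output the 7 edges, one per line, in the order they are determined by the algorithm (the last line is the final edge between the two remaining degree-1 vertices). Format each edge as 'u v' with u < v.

Initial degrees: {1:2, 2:1, 3:3, 4:2, 5:3, 6:1, 7:1, 8:1}
Step 1: smallest deg-1 vertex = 2, p_1 = 3. Add edge {2,3}. Now deg[2]=0, deg[3]=2.
Step 2: smallest deg-1 vertex = 6, p_2 = 5. Add edge {5,6}. Now deg[6]=0, deg[5]=2.
Step 3: smallest deg-1 vertex = 7, p_3 = 1. Add edge {1,7}. Now deg[7]=0, deg[1]=1.
Step 4: smallest deg-1 vertex = 1, p_4 = 5. Add edge {1,5}. Now deg[1]=0, deg[5]=1.
Step 5: smallest deg-1 vertex = 5, p_5 = 4. Add edge {4,5}. Now deg[5]=0, deg[4]=1.
Step 6: smallest deg-1 vertex = 4, p_6 = 3. Add edge {3,4}. Now deg[4]=0, deg[3]=1.
Final: two remaining deg-1 vertices are 3, 8. Add edge {3,8}.

Answer: 2 3
5 6
1 7
1 5
4 5
3 4
3 8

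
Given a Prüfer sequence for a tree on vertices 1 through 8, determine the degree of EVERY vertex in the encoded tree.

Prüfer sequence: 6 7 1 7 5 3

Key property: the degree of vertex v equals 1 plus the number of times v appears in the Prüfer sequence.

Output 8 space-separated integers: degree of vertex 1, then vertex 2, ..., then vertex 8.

p_1 = 6: count[6] becomes 1
p_2 = 7: count[7] becomes 1
p_3 = 1: count[1] becomes 1
p_4 = 7: count[7] becomes 2
p_5 = 5: count[5] becomes 1
p_6 = 3: count[3] becomes 1
Degrees (1 + count): deg[1]=1+1=2, deg[2]=1+0=1, deg[3]=1+1=2, deg[4]=1+0=1, deg[5]=1+1=2, deg[6]=1+1=2, deg[7]=1+2=3, deg[8]=1+0=1

Answer: 2 1 2 1 2 2 3 1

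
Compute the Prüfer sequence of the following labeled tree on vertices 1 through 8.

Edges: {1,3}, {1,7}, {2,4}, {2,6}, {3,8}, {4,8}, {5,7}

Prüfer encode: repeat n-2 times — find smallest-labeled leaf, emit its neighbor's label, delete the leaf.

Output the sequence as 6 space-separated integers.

Step 1: leaves = {5,6}. Remove smallest leaf 5, emit neighbor 7.
Step 2: leaves = {6,7}. Remove smallest leaf 6, emit neighbor 2.
Step 3: leaves = {2,7}. Remove smallest leaf 2, emit neighbor 4.
Step 4: leaves = {4,7}. Remove smallest leaf 4, emit neighbor 8.
Step 5: leaves = {7,8}. Remove smallest leaf 7, emit neighbor 1.
Step 6: leaves = {1,8}. Remove smallest leaf 1, emit neighbor 3.
Done: 2 vertices remain (3, 8). Sequence = [7 2 4 8 1 3]

Answer: 7 2 4 8 1 3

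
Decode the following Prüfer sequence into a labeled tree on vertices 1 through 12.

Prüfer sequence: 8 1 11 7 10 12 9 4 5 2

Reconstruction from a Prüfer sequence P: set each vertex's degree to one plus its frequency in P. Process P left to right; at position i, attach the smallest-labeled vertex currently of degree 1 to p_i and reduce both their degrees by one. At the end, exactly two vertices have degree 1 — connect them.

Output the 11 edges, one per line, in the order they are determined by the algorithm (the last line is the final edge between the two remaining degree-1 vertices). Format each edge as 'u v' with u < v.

Answer: 3 8
1 6
1 11
7 8
7 10
10 12
9 11
4 9
4 5
2 5
2 12

Derivation:
Initial degrees: {1:2, 2:2, 3:1, 4:2, 5:2, 6:1, 7:2, 8:2, 9:2, 10:2, 11:2, 12:2}
Step 1: smallest deg-1 vertex = 3, p_1 = 8. Add edge {3,8}. Now deg[3]=0, deg[8]=1.
Step 2: smallest deg-1 vertex = 6, p_2 = 1. Add edge {1,6}. Now deg[6]=0, deg[1]=1.
Step 3: smallest deg-1 vertex = 1, p_3 = 11. Add edge {1,11}. Now deg[1]=0, deg[11]=1.
Step 4: smallest deg-1 vertex = 8, p_4 = 7. Add edge {7,8}. Now deg[8]=0, deg[7]=1.
Step 5: smallest deg-1 vertex = 7, p_5 = 10. Add edge {7,10}. Now deg[7]=0, deg[10]=1.
Step 6: smallest deg-1 vertex = 10, p_6 = 12. Add edge {10,12}. Now deg[10]=0, deg[12]=1.
Step 7: smallest deg-1 vertex = 11, p_7 = 9. Add edge {9,11}. Now deg[11]=0, deg[9]=1.
Step 8: smallest deg-1 vertex = 9, p_8 = 4. Add edge {4,9}. Now deg[9]=0, deg[4]=1.
Step 9: smallest deg-1 vertex = 4, p_9 = 5. Add edge {4,5}. Now deg[4]=0, deg[5]=1.
Step 10: smallest deg-1 vertex = 5, p_10 = 2. Add edge {2,5}. Now deg[5]=0, deg[2]=1.
Final: two remaining deg-1 vertices are 2, 12. Add edge {2,12}.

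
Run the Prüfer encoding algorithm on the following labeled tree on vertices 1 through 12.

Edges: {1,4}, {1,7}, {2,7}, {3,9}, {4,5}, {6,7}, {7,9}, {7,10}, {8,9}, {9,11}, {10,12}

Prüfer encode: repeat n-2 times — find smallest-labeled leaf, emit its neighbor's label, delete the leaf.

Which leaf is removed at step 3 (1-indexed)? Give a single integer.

Step 1: current leaves = {2,3,5,6,8,11,12}. Remove leaf 2 (neighbor: 7).
Step 2: current leaves = {3,5,6,8,11,12}. Remove leaf 3 (neighbor: 9).
Step 3: current leaves = {5,6,8,11,12}. Remove leaf 5 (neighbor: 4).

Answer: 5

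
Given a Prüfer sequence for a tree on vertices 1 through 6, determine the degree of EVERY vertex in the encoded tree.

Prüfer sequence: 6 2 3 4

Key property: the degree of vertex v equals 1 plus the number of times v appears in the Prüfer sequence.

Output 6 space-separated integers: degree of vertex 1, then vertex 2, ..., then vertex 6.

p_1 = 6: count[6] becomes 1
p_2 = 2: count[2] becomes 1
p_3 = 3: count[3] becomes 1
p_4 = 4: count[4] becomes 1
Degrees (1 + count): deg[1]=1+0=1, deg[2]=1+1=2, deg[3]=1+1=2, deg[4]=1+1=2, deg[5]=1+0=1, deg[6]=1+1=2

Answer: 1 2 2 2 1 2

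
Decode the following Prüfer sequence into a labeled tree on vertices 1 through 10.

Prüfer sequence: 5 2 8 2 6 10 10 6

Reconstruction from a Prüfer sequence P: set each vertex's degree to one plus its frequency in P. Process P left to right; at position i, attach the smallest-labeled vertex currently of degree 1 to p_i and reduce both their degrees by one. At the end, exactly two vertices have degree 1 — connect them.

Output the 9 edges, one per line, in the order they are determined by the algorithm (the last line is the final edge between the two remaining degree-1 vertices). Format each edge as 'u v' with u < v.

Answer: 1 5
2 3
4 8
2 5
2 6
7 10
8 10
6 9
6 10

Derivation:
Initial degrees: {1:1, 2:3, 3:1, 4:1, 5:2, 6:3, 7:1, 8:2, 9:1, 10:3}
Step 1: smallest deg-1 vertex = 1, p_1 = 5. Add edge {1,5}. Now deg[1]=0, deg[5]=1.
Step 2: smallest deg-1 vertex = 3, p_2 = 2. Add edge {2,3}. Now deg[3]=0, deg[2]=2.
Step 3: smallest deg-1 vertex = 4, p_3 = 8. Add edge {4,8}. Now deg[4]=0, deg[8]=1.
Step 4: smallest deg-1 vertex = 5, p_4 = 2. Add edge {2,5}. Now deg[5]=0, deg[2]=1.
Step 5: smallest deg-1 vertex = 2, p_5 = 6. Add edge {2,6}. Now deg[2]=0, deg[6]=2.
Step 6: smallest deg-1 vertex = 7, p_6 = 10. Add edge {7,10}. Now deg[7]=0, deg[10]=2.
Step 7: smallest deg-1 vertex = 8, p_7 = 10. Add edge {8,10}. Now deg[8]=0, deg[10]=1.
Step 8: smallest deg-1 vertex = 9, p_8 = 6. Add edge {6,9}. Now deg[9]=0, deg[6]=1.
Final: two remaining deg-1 vertices are 6, 10. Add edge {6,10}.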